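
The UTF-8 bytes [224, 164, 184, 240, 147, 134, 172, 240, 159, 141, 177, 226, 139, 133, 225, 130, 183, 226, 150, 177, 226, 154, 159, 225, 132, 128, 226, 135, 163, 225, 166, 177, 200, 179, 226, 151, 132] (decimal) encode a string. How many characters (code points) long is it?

Byte at offset 0: 0xE0 = 11100000 → 3-byte char (#1). Advance 3.
Byte at offset 3: 0xF0 = 11110000 → 4-byte char (#2). Advance 4.
Byte at offset 7: 0xF0 = 11110000 → 4-byte char (#3). Advance 4.
Byte at offset 11: 0xE2 = 11100010 → 3-byte char (#4). Advance 3.
Byte at offset 14: 0xE1 = 11100001 → 3-byte char (#5). Advance 3.
Byte at offset 17: 0xE2 = 11100010 → 3-byte char (#6). Advance 3.
Byte at offset 20: 0xE2 = 11100010 → 3-byte char (#7). Advance 3.
Byte at offset 23: 0xE1 = 11100001 → 3-byte char (#8). Advance 3.
Byte at offset 26: 0xE2 = 11100010 → 3-byte char (#9). Advance 3.
Byte at offset 29: 0xE1 = 11100001 → 3-byte char (#10). Advance 3.
Byte at offset 32: 0xC8 = 11001000 → 2-byte char (#11). Advance 2.
Byte at offset 34: 0xE2 = 11100010 → 3-byte char (#12). Advance 3.
Reached end at offset 37 after 12 code points.

12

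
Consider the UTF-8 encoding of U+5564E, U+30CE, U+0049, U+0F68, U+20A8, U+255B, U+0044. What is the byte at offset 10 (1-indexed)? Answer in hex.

1-indexed offset 10 is 0-indexed offset 9.
U+5564E → 4-byte form F1 95 99 8E at offsets 0–3.
U+30CE → 3-byte form E3 83 8E at offsets 4–6.
U+0049 → 1-byte form 49 at offsets 7–7.
U+0F68 → 3-byte form E0 BD A8 at offsets 8–10.
Offset 9 falls in char 4's range; it's byte 2 of E0 BD A8 = 0xBD.

0xBD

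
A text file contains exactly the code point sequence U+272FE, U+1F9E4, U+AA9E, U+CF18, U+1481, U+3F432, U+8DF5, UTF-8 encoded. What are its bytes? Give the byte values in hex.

F0 A7 8B BE F0 9F A7 A4 EA AA 9E EC BC 98 E1 92 81 F0 BF 90 B2 E8 B7 B5

U+272FE: 4-byte form → F0 A7 8B BE.
U+1F9E4: 4-byte form → F0 9F A7 A4.
U+AA9E: 3-byte form → EA AA 9E.
U+CF18: 3-byte form → EC BC 98.
U+1481: 3-byte form → E1 92 81.
U+3F432: 4-byte form → F0 BF 90 B2.
U+8DF5: 3-byte form → E8 B7 B5.
Concatenated (24 bytes): F0 A7 8B BE F0 9F A7 A4 EA AA 9E EC BC 98 E1 92 81 F0 BF 90 B2 E8 B7 B5.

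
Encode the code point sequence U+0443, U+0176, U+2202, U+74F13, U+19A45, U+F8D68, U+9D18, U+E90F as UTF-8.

U+0443: 2-byte form → D1 83.
U+0176: 2-byte form → C5 B6.
U+2202: 3-byte form → E2 88 82.
U+74F13: 4-byte form → F1 B4 BC 93.
U+19A45: 4-byte form → F0 99 A9 85.
U+F8D68: 4-byte form → F3 B8 B5 A8.
U+9D18: 3-byte form → E9 B4 98.
U+E90F: 3-byte form → EE A4 8F.
Concatenated (25 bytes): D1 83 C5 B6 E2 88 82 F1 B4 BC 93 F0 99 A9 85 F3 B8 B5 A8 E9 B4 98 EE A4 8F.

D1 83 C5 B6 E2 88 82 F1 B4 BC 93 F0 99 A9 85 F3 B8 B5 A8 E9 B4 98 EE A4 8F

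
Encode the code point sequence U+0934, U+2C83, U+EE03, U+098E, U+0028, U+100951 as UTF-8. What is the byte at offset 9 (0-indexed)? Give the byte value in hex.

0xE0

U+0934 → 3-byte form E0 A4 B4 at offsets 0–2.
U+2C83 → 3-byte form E2 B2 83 at offsets 3–5.
U+EE03 → 3-byte form EE B8 83 at offsets 6–8.
U+098E → 3-byte form E0 A6 8E at offsets 9–11.
Offset 9 falls in char 4's range; it's byte 1 of E0 A6 8E = 0xE0.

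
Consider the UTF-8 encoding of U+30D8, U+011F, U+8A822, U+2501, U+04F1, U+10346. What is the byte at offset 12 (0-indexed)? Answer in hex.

0xD3

U+30D8 → 3-byte form E3 83 98 at offsets 0–2.
U+011F → 2-byte form C4 9F at offsets 3–4.
U+8A822 → 4-byte form F2 8A A0 A2 at offsets 5–8.
U+2501 → 3-byte form E2 94 81 at offsets 9–11.
U+04F1 → 2-byte form D3 B1 at offsets 12–13.
Offset 12 falls in char 5's range; it's byte 1 of D3 B1 = 0xD3.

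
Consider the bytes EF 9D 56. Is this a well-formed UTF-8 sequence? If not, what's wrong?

Leading byte 0xEF = 11101111 → 3-byte form.
Byte 3 is 0x56 = 01010110, which is not 10xxxxxx — expected a continuation byte.

invalid (non-continuation byte where continuation expected)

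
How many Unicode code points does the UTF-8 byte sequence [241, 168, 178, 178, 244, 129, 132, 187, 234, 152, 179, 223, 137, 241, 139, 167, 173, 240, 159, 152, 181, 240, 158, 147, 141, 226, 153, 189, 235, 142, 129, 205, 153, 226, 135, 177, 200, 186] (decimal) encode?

Byte at offset 0: 0xF1 = 11110001 → 4-byte char (#1). Advance 4.
Byte at offset 4: 0xF4 = 11110100 → 4-byte char (#2). Advance 4.
Byte at offset 8: 0xEA = 11101010 → 3-byte char (#3). Advance 3.
Byte at offset 11: 0xDF = 11011111 → 2-byte char (#4). Advance 2.
Byte at offset 13: 0xF1 = 11110001 → 4-byte char (#5). Advance 4.
Byte at offset 17: 0xF0 = 11110000 → 4-byte char (#6). Advance 4.
Byte at offset 21: 0xF0 = 11110000 → 4-byte char (#7). Advance 4.
Byte at offset 25: 0xE2 = 11100010 → 3-byte char (#8). Advance 3.
Byte at offset 28: 0xEB = 11101011 → 3-byte char (#9). Advance 3.
Byte at offset 31: 0xCD = 11001101 → 2-byte char (#10). Advance 2.
Byte at offset 33: 0xE2 = 11100010 → 3-byte char (#11). Advance 3.
Byte at offset 36: 0xC8 = 11001000 → 2-byte char (#12). Advance 2.
Reached end at offset 38 after 12 code points.

12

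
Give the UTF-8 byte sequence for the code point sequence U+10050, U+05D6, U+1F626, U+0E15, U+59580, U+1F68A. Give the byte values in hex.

U+10050: 4-byte form → F0 90 81 90.
U+05D6: 2-byte form → D7 96.
U+1F626: 4-byte form → F0 9F 98 A6.
U+0E15: 3-byte form → E0 B8 95.
U+59580: 4-byte form → F1 99 96 80.
U+1F68A: 4-byte form → F0 9F 9A 8A.
Concatenated (21 bytes): F0 90 81 90 D7 96 F0 9F 98 A6 E0 B8 95 F1 99 96 80 F0 9F 9A 8A.

F0 90 81 90 D7 96 F0 9F 98 A6 E0 B8 95 F1 99 96 80 F0 9F 9A 8A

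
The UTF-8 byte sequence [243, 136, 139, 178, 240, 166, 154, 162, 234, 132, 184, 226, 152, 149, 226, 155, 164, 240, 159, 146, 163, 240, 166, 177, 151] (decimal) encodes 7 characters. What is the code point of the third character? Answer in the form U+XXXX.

Offset 0: leading byte 0xF3 = 11110011 → 4-byte char #1 = F3 88 8B B2.
Offset 4: leading byte 0xF0 = 11110000 → 4-byte char #2 = F0 A6 9A A2.
Offset 8: leading byte 0xEA = 11101010 → 3-byte char #3 = EA 84 B8.
Leading byte 0xEA = 11101010 matches 1110xxxx → 3-byte sequence.
Byte 1: 0xEA = 11101010, payload 1010 (4 bits).
Byte 2: 0x84 = 10000100 (10xxxxxx ✓), payload 000100.
Byte 3: 0xB8 = 10111000 (10xxxxxx ✓), payload 111000.
Concatenate: 1010000100111000 = 0xA138 (16 bits → U+A138).

U+A138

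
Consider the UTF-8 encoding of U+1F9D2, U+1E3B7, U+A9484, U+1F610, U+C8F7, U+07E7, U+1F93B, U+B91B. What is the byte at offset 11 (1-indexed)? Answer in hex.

1-indexed offset 11 is 0-indexed offset 10.
U+1F9D2 → 4-byte form F0 9F A7 92 at offsets 0–3.
U+1E3B7 → 4-byte form F0 9E 8E B7 at offsets 4–7.
U+A9484 → 4-byte form F2 A9 92 84 at offsets 8–11.
Offset 10 falls in char 3's range; it's byte 3 of F2 A9 92 84 = 0x92.

0x92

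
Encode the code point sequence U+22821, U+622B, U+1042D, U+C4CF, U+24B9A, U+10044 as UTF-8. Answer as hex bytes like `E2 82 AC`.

F0 A2 A0 A1 E6 88 AB F0 90 90 AD EC 93 8F F0 A4 AE 9A F0 90 81 84

U+22821: 4-byte form → F0 A2 A0 A1.
U+622B: 3-byte form → E6 88 AB.
U+1042D: 4-byte form → F0 90 90 AD.
U+C4CF: 3-byte form → EC 93 8F.
U+24B9A: 4-byte form → F0 A4 AE 9A.
U+10044: 4-byte form → F0 90 81 84.
Concatenated (22 bytes): F0 A2 A0 A1 E6 88 AB F0 90 90 AD EC 93 8F F0 A4 AE 9A F0 90 81 84.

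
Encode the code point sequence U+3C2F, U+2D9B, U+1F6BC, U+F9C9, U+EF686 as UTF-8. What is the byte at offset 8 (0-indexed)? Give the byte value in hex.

U+3C2F → 3-byte form E3 B0 AF at offsets 0–2.
U+2D9B → 3-byte form E2 B6 9B at offsets 3–5.
U+1F6BC → 4-byte form F0 9F 9A BC at offsets 6–9.
Offset 8 falls in char 3's range; it's byte 3 of F0 9F 9A BC = 0x9A.

0x9A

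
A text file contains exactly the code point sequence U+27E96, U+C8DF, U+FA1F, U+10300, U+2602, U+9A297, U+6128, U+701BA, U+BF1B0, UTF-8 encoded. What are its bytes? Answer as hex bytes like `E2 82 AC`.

U+27E96: 4-byte form → F0 A7 BA 96.
U+C8DF: 3-byte form → EC A3 9F.
U+FA1F: 3-byte form → EF A8 9F.
U+10300: 4-byte form → F0 90 8C 80.
U+2602: 3-byte form → E2 98 82.
U+9A297: 4-byte form → F2 9A 8A 97.
U+6128: 3-byte form → E6 84 A8.
U+701BA: 4-byte form → F1 B0 86 BA.
U+BF1B0: 4-byte form → F2 BF 86 B0.
Concatenated (32 bytes): F0 A7 BA 96 EC A3 9F EF A8 9F F0 90 8C 80 E2 98 82 F2 9A 8A 97 E6 84 A8 F1 B0 86 BA F2 BF 86 B0.

F0 A7 BA 96 EC A3 9F EF A8 9F F0 90 8C 80 E2 98 82 F2 9A 8A 97 E6 84 A8 F1 B0 86 BA F2 BF 86 B0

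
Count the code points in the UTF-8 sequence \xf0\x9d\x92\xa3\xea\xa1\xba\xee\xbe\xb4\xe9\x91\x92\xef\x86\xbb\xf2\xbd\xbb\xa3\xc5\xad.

7

Byte at offset 0: 0xF0 = 11110000 → 4-byte char (#1). Advance 4.
Byte at offset 4: 0xEA = 11101010 → 3-byte char (#2). Advance 3.
Byte at offset 7: 0xEE = 11101110 → 3-byte char (#3). Advance 3.
Byte at offset 10: 0xE9 = 11101001 → 3-byte char (#4). Advance 3.
Byte at offset 13: 0xEF = 11101111 → 3-byte char (#5). Advance 3.
Byte at offset 16: 0xF2 = 11110010 → 4-byte char (#6). Advance 4.
Byte at offset 20: 0xC5 = 11000101 → 2-byte char (#7). Advance 2.
Reached end at offset 22 after 7 code points.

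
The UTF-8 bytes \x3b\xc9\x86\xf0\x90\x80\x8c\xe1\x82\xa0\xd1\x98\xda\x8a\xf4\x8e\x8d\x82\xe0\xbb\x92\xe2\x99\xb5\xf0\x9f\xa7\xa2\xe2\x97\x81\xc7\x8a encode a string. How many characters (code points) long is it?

12

Byte at offset 0: 0x3B = 00111011 → 1-byte char (#1). Advance 1.
Byte at offset 1: 0xC9 = 11001001 → 2-byte char (#2). Advance 2.
Byte at offset 3: 0xF0 = 11110000 → 4-byte char (#3). Advance 4.
Byte at offset 7: 0xE1 = 11100001 → 3-byte char (#4). Advance 3.
Byte at offset 10: 0xD1 = 11010001 → 2-byte char (#5). Advance 2.
Byte at offset 12: 0xDA = 11011010 → 2-byte char (#6). Advance 2.
Byte at offset 14: 0xF4 = 11110100 → 4-byte char (#7). Advance 4.
Byte at offset 18: 0xE0 = 11100000 → 3-byte char (#8). Advance 3.
Byte at offset 21: 0xE2 = 11100010 → 3-byte char (#9). Advance 3.
Byte at offset 24: 0xF0 = 11110000 → 4-byte char (#10). Advance 4.
Byte at offset 28: 0xE2 = 11100010 → 3-byte char (#11). Advance 3.
Byte at offset 31: 0xC7 = 11000111 → 2-byte char (#12). Advance 2.
Reached end at offset 33 after 12 code points.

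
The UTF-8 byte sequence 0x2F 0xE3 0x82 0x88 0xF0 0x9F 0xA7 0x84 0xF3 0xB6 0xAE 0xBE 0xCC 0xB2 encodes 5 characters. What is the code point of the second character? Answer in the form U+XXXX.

Offset 0: leading byte 0x2F = 00101111 → 1-byte char #1 = 2F.
Offset 1: leading byte 0xE3 = 11100011 → 3-byte char #2 = E3 82 88.
Leading byte 0xE3 = 11100011 matches 1110xxxx → 3-byte sequence.
Byte 1: 0xE3 = 11100011, payload 0011 (4 bits).
Byte 2: 0x82 = 10000010 (10xxxxxx ✓), payload 000010.
Byte 3: 0x88 = 10001000 (10xxxxxx ✓), payload 001000.
Concatenate: 0011000010001000 = 0x3088 (16 bits → U+3088).

U+3088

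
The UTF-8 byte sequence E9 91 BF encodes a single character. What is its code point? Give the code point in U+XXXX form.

Leading byte 0xE9 = 11101001 matches 1110xxxx → 3-byte sequence.
Byte 1: 0xE9 = 11101001, payload 1001 (4 bits).
Byte 2: 0x91 = 10010001 (10xxxxxx ✓), payload 010001.
Byte 3: 0xBF = 10111111 (10xxxxxx ✓), payload 111111.
Concatenate: 1001010001111111 = 0x947F (16 bits → U+947F).

U+947F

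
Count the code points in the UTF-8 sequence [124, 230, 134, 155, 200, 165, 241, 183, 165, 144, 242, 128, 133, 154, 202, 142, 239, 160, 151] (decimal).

7

Byte at offset 0: 0x7C = 01111100 → 1-byte char (#1). Advance 1.
Byte at offset 1: 0xE6 = 11100110 → 3-byte char (#2). Advance 3.
Byte at offset 4: 0xC8 = 11001000 → 2-byte char (#3). Advance 2.
Byte at offset 6: 0xF1 = 11110001 → 4-byte char (#4). Advance 4.
Byte at offset 10: 0xF2 = 11110010 → 4-byte char (#5). Advance 4.
Byte at offset 14: 0xCA = 11001010 → 2-byte char (#6). Advance 2.
Byte at offset 16: 0xEF = 11101111 → 3-byte char (#7). Advance 3.
Reached end at offset 19 after 7 code points.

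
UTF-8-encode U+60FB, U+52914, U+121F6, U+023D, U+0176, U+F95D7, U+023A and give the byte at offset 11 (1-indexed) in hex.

1-indexed offset 11 is 0-indexed offset 10.
U+60FB → 3-byte form E6 83 BB at offsets 0–2.
U+52914 → 4-byte form F1 92 A4 94 at offsets 3–6.
U+121F6 → 4-byte form F0 92 87 B6 at offsets 7–10.
Offset 10 falls in char 3's range; it's byte 4 of F0 92 87 B6 = 0xB6.

0xB6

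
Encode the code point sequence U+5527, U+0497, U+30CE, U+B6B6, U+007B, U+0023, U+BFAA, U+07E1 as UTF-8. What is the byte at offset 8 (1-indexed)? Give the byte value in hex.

0x8E

1-indexed offset 8 is 0-indexed offset 7.
U+5527 → 3-byte form E5 94 A7 at offsets 0–2.
U+0497 → 2-byte form D2 97 at offsets 3–4.
U+30CE → 3-byte form E3 83 8E at offsets 5–7.
Offset 7 falls in char 3's range; it's byte 3 of E3 83 8E = 0x8E.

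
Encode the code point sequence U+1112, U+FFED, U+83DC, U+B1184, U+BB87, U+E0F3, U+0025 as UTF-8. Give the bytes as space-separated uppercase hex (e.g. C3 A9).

U+1112: 3-byte form → E1 84 92.
U+FFED: 3-byte form → EF BF AD.
U+83DC: 3-byte form → E8 8F 9C.
U+B1184: 4-byte form → F2 B1 86 84.
U+BB87: 3-byte form → EB AE 87.
U+E0F3: 3-byte form → EE 83 B3.
U+0025: 1-byte form → 25.
Concatenated (20 bytes): E1 84 92 EF BF AD E8 8F 9C F2 B1 86 84 EB AE 87 EE 83 B3 25.

E1 84 92 EF BF AD E8 8F 9C F2 B1 86 84 EB AE 87 EE 83 B3 25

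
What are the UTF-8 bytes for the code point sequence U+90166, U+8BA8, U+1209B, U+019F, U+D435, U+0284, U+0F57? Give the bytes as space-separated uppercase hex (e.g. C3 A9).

F2 90 85 A6 E8 AE A8 F0 92 82 9B C6 9F ED 90 B5 CA 84 E0 BD 97

U+90166: 4-byte form → F2 90 85 A6.
U+8BA8: 3-byte form → E8 AE A8.
U+1209B: 4-byte form → F0 92 82 9B.
U+019F: 2-byte form → C6 9F.
U+D435: 3-byte form → ED 90 B5.
U+0284: 2-byte form → CA 84.
U+0F57: 3-byte form → E0 BD 97.
Concatenated (21 bytes): F2 90 85 A6 E8 AE A8 F0 92 82 9B C6 9F ED 90 B5 CA 84 E0 BD 97.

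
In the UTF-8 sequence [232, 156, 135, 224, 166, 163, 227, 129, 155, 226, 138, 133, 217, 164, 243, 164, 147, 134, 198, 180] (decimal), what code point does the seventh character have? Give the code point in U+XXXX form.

U+01B4

Offset 0: leading byte 0xE8 = 11101000 → 3-byte char #1 = E8 9C 87.
Offset 3: leading byte 0xE0 = 11100000 → 3-byte char #2 = E0 A6 A3.
Offset 6: leading byte 0xE3 = 11100011 → 3-byte char #3 = E3 81 9B.
Offset 9: leading byte 0xE2 = 11100010 → 3-byte char #4 = E2 8A 85.
Offset 12: leading byte 0xD9 = 11011001 → 2-byte char #5 = D9 A4.
Offset 14: leading byte 0xF3 = 11110011 → 4-byte char #6 = F3 A4 93 86.
Offset 18: leading byte 0xC6 = 11000110 → 2-byte char #7 = C6 B4.
Leading byte 0xC6 = 11000110 matches 110xxxxx → 2-byte sequence.
Byte 1: 0xC6 = 11000110, payload 00110 (5 bits).
Byte 2: 0xB4 = 10110100 (10xxxxxx ✓), payload 110100.
Concatenate: 00110110100 = 0x1B4 (11 bits → U+01B4).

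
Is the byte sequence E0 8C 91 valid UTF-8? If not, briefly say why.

Leading byte 0xE0 = 11100000 → 3-byte form.
Continuation bytes all match 10xxxxxx. Payload decodes to 0x311.
But 0x311 < 0x800, the minimum for a 3-byte sequence — this is an overlong encoding.

invalid (overlong encoding)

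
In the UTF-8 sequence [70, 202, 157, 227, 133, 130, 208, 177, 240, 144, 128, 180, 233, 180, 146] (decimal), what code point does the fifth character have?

U+10034

Offset 0: leading byte 0x46 = 01000110 → 1-byte char #1 = 46.
Offset 1: leading byte 0xCA = 11001010 → 2-byte char #2 = CA 9D.
Offset 3: leading byte 0xE3 = 11100011 → 3-byte char #3 = E3 85 82.
Offset 6: leading byte 0xD0 = 11010000 → 2-byte char #4 = D0 B1.
Offset 8: leading byte 0xF0 = 11110000 → 4-byte char #5 = F0 90 80 B4.
Leading byte 0xF0 = 11110000 matches 11110xxx → 4-byte sequence.
Byte 1: 0xF0 = 11110000, payload 000 (3 bits).
Byte 2: 0x90 = 10010000 (10xxxxxx ✓), payload 010000.
Byte 3: 0x80 = 10000000 (10xxxxxx ✓), payload 000000.
Byte 4: 0xB4 = 10110100 (10xxxxxx ✓), payload 110100.
Concatenate: 000010000000000110100 = 0x10034 (21 bits → U+10034).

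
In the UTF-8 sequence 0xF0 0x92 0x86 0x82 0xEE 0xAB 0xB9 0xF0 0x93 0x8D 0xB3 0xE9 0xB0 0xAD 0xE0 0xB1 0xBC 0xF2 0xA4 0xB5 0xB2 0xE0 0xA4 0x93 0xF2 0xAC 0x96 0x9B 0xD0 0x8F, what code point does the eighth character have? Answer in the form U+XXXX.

U+AC59B

Offset 0: leading byte 0xF0 = 11110000 → 4-byte char #1 = F0 92 86 82.
Offset 4: leading byte 0xEE = 11101110 → 3-byte char #2 = EE AB B9.
Offset 7: leading byte 0xF0 = 11110000 → 4-byte char #3 = F0 93 8D B3.
Offset 11: leading byte 0xE9 = 11101001 → 3-byte char #4 = E9 B0 AD.
Offset 14: leading byte 0xE0 = 11100000 → 3-byte char #5 = E0 B1 BC.
Offset 17: leading byte 0xF2 = 11110010 → 4-byte char #6 = F2 A4 B5 B2.
Offset 21: leading byte 0xE0 = 11100000 → 3-byte char #7 = E0 A4 93.
Offset 24: leading byte 0xF2 = 11110010 → 4-byte char #8 = F2 AC 96 9B.
Leading byte 0xF2 = 11110010 matches 11110xxx → 4-byte sequence.
Byte 1: 0xF2 = 11110010, payload 010 (3 bits).
Byte 2: 0xAC = 10101100 (10xxxxxx ✓), payload 101100.
Byte 3: 0x96 = 10010110 (10xxxxxx ✓), payload 010110.
Byte 4: 0x9B = 10011011 (10xxxxxx ✓), payload 011011.
Concatenate: 010101100010110011011 = 0xAC59B (21 bits → U+AC59B).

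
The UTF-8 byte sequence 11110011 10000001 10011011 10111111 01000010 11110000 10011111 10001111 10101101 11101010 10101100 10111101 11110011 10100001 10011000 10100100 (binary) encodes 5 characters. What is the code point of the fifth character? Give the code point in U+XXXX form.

Offset 0: leading byte 0xF3 = 11110011 → 4-byte char #1 = F3 81 9B BF.
Offset 4: leading byte 0x42 = 01000010 → 1-byte char #2 = 42.
Offset 5: leading byte 0xF0 = 11110000 → 4-byte char #3 = F0 9F 8F AD.
Offset 9: leading byte 0xEA = 11101010 → 3-byte char #4 = EA AC BD.
Offset 12: leading byte 0xF3 = 11110011 → 4-byte char #5 = F3 A1 98 A4.
Leading byte 0xF3 = 11110011 matches 11110xxx → 4-byte sequence.
Byte 1: 0xF3 = 11110011, payload 011 (3 bits).
Byte 2: 0xA1 = 10100001 (10xxxxxx ✓), payload 100001.
Byte 3: 0x98 = 10011000 (10xxxxxx ✓), payload 011000.
Byte 4: 0xA4 = 10100100 (10xxxxxx ✓), payload 100100.
Concatenate: 011100001011000100100 = 0xE1624 (21 bits → U+E1624).

U+E1624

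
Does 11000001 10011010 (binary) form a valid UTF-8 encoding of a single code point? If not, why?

Leading byte 0xC1 = 11000001 → 2-byte form.
Continuation bytes all match 10xxxxxx. Payload decodes to 0x5A.
But 0x5A < 0x80, the minimum for a 2-byte sequence — this is an overlong encoding.

invalid (overlong encoding)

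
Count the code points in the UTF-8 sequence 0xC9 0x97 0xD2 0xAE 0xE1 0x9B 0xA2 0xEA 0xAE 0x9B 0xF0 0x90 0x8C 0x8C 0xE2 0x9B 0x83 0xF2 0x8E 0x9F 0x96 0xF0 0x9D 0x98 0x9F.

8

Byte at offset 0: 0xC9 = 11001001 → 2-byte char (#1). Advance 2.
Byte at offset 2: 0xD2 = 11010010 → 2-byte char (#2). Advance 2.
Byte at offset 4: 0xE1 = 11100001 → 3-byte char (#3). Advance 3.
Byte at offset 7: 0xEA = 11101010 → 3-byte char (#4). Advance 3.
Byte at offset 10: 0xF0 = 11110000 → 4-byte char (#5). Advance 4.
Byte at offset 14: 0xE2 = 11100010 → 3-byte char (#6). Advance 3.
Byte at offset 17: 0xF2 = 11110010 → 4-byte char (#7). Advance 4.
Byte at offset 21: 0xF0 = 11110000 → 4-byte char (#8). Advance 4.
Reached end at offset 25 after 8 code points.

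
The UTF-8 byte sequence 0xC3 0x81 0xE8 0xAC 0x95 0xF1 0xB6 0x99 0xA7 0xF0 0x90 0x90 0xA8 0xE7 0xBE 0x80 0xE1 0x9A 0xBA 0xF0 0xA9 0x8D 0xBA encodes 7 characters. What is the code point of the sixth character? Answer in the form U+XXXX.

Offset 0: leading byte 0xC3 = 11000011 → 2-byte char #1 = C3 81.
Offset 2: leading byte 0xE8 = 11101000 → 3-byte char #2 = E8 AC 95.
Offset 5: leading byte 0xF1 = 11110001 → 4-byte char #3 = F1 B6 99 A7.
Offset 9: leading byte 0xF0 = 11110000 → 4-byte char #4 = F0 90 90 A8.
Offset 13: leading byte 0xE7 = 11100111 → 3-byte char #5 = E7 BE 80.
Offset 16: leading byte 0xE1 = 11100001 → 3-byte char #6 = E1 9A BA.
Leading byte 0xE1 = 11100001 matches 1110xxxx → 3-byte sequence.
Byte 1: 0xE1 = 11100001, payload 0001 (4 bits).
Byte 2: 0x9A = 10011010 (10xxxxxx ✓), payload 011010.
Byte 3: 0xBA = 10111010 (10xxxxxx ✓), payload 111010.
Concatenate: 0001011010111010 = 0x16BA (16 bits → U+16BA).

U+16BA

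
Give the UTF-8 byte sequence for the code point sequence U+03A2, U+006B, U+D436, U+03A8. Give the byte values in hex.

U+03A2: 2-byte form → CE A2.
U+006B: 1-byte form → 6B.
U+D436: 3-byte form → ED 90 B6.
U+03A8: 2-byte form → CE A8.
Concatenated (8 bytes): CE A2 6B ED 90 B6 CE A8.

CE A2 6B ED 90 B6 CE A8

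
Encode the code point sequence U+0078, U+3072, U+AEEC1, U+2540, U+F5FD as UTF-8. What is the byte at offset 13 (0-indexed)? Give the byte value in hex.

U+0078 → 1-byte form 78 at offsets 0–0.
U+3072 → 3-byte form E3 81 B2 at offsets 1–3.
U+AEEC1 → 4-byte form F2 AE BB 81 at offsets 4–7.
U+2540 → 3-byte form E2 95 80 at offsets 8–10.
U+F5FD → 3-byte form EF 97 BD at offsets 11–13.
Offset 13 falls in char 5's range; it's byte 3 of EF 97 BD = 0xBD.

0xBD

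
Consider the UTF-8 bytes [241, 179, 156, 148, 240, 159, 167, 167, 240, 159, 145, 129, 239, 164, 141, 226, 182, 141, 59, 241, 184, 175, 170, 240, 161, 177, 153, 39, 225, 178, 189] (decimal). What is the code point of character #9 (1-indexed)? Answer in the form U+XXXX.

U+0027

Offset 0: leading byte 0xF1 = 11110001 → 4-byte char #1 = F1 B3 9C 94.
Offset 4: leading byte 0xF0 = 11110000 → 4-byte char #2 = F0 9F A7 A7.
Offset 8: leading byte 0xF0 = 11110000 → 4-byte char #3 = F0 9F 91 81.
Offset 12: leading byte 0xEF = 11101111 → 3-byte char #4 = EF A4 8D.
Offset 15: leading byte 0xE2 = 11100010 → 3-byte char #5 = E2 B6 8D.
Offset 18: leading byte 0x3B = 00111011 → 1-byte char #6 = 3B.
Offset 19: leading byte 0xF1 = 11110001 → 4-byte char #7 = F1 B8 AF AA.
Offset 23: leading byte 0xF0 = 11110000 → 4-byte char #8 = F0 A1 B1 99.
Offset 27: leading byte 0x27 = 00100111 → 1-byte char #9 = 27.
Leading byte 0x27 = 00100111 matches 0xxxxxxx → 1-byte sequence.
Byte 1: 0x27 = 00100111, payload 0100111 (7 bits).
Concatenate: 0100111 = 0x27 (7 bits → U+0027).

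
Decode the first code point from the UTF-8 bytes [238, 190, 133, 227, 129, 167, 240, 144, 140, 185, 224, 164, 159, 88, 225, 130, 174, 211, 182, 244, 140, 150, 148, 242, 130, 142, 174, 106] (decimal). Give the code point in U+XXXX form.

Offset 0: leading byte 0xEE = 11101110 → 3-byte char #1 = EE BE 85.
Leading byte 0xEE = 11101110 matches 1110xxxx → 3-byte sequence.
Byte 1: 0xEE = 11101110, payload 1110 (4 bits).
Byte 2: 0xBE = 10111110 (10xxxxxx ✓), payload 111110.
Byte 3: 0x85 = 10000101 (10xxxxxx ✓), payload 000101.
Concatenate: 1110111110000101 = 0xEF85 (16 bits → U+EF85).

U+EF85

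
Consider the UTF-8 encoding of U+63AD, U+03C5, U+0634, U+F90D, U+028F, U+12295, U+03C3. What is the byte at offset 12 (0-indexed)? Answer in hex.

U+63AD → 3-byte form E6 8E AD at offsets 0–2.
U+03C5 → 2-byte form CF 85 at offsets 3–4.
U+0634 → 2-byte form D8 B4 at offsets 5–6.
U+F90D → 3-byte form EF A4 8D at offsets 7–9.
U+028F → 2-byte form CA 8F at offsets 10–11.
U+12295 → 4-byte form F0 92 8A 95 at offsets 12–15.
Offset 12 falls in char 6's range; it's byte 1 of F0 92 8A 95 = 0xF0.

0xF0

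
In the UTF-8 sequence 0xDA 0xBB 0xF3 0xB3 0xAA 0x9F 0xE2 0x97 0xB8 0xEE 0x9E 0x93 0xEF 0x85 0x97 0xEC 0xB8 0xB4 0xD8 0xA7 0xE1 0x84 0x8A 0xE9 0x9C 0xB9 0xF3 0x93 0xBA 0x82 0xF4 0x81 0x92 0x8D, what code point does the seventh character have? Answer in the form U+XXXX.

U+0627

Offset 0: leading byte 0xDA = 11011010 → 2-byte char #1 = DA BB.
Offset 2: leading byte 0xF3 = 11110011 → 4-byte char #2 = F3 B3 AA 9F.
Offset 6: leading byte 0xE2 = 11100010 → 3-byte char #3 = E2 97 B8.
Offset 9: leading byte 0xEE = 11101110 → 3-byte char #4 = EE 9E 93.
Offset 12: leading byte 0xEF = 11101111 → 3-byte char #5 = EF 85 97.
Offset 15: leading byte 0xEC = 11101100 → 3-byte char #6 = EC B8 B4.
Offset 18: leading byte 0xD8 = 11011000 → 2-byte char #7 = D8 A7.
Leading byte 0xD8 = 11011000 matches 110xxxxx → 2-byte sequence.
Byte 1: 0xD8 = 11011000, payload 11000 (5 bits).
Byte 2: 0xA7 = 10100111 (10xxxxxx ✓), payload 100111.
Concatenate: 11000100111 = 0x627 (11 bits → U+0627).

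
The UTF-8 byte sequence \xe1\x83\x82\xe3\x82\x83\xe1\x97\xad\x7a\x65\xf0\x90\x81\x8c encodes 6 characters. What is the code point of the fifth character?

Offset 0: leading byte 0xE1 = 11100001 → 3-byte char #1 = E1 83 82.
Offset 3: leading byte 0xE3 = 11100011 → 3-byte char #2 = E3 82 83.
Offset 6: leading byte 0xE1 = 11100001 → 3-byte char #3 = E1 97 AD.
Offset 9: leading byte 0x7A = 01111010 → 1-byte char #4 = 7A.
Offset 10: leading byte 0x65 = 01100101 → 1-byte char #5 = 65.
Leading byte 0x65 = 01100101 matches 0xxxxxxx → 1-byte sequence.
Byte 1: 0x65 = 01100101, payload 1100101 (7 bits).
Concatenate: 1100101 = 0x65 (7 bits → U+0065).

U+0065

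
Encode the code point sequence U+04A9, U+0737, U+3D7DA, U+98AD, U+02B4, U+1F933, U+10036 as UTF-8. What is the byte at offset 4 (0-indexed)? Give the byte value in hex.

U+04A9 → 2-byte form D2 A9 at offsets 0–1.
U+0737 → 2-byte form DC B7 at offsets 2–3.
U+3D7DA → 4-byte form F0 BD 9F 9A at offsets 4–7.
Offset 4 falls in char 3's range; it's byte 1 of F0 BD 9F 9A = 0xF0.

0xF0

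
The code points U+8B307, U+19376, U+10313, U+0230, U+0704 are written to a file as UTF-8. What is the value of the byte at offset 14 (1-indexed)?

1-indexed offset 14 is 0-indexed offset 13.
U+8B307 → 4-byte form F2 8B 8C 87 at offsets 0–3.
U+19376 → 4-byte form F0 99 8D B6 at offsets 4–7.
U+10313 → 4-byte form F0 90 8C 93 at offsets 8–11.
U+0230 → 2-byte form C8 B0 at offsets 12–13.
Offset 13 falls in char 4's range; it's byte 2 of C8 B0 = 0xB0.

0xB0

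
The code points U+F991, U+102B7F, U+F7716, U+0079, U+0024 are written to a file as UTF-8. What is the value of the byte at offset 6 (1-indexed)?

0xAD

1-indexed offset 6 is 0-indexed offset 5.
U+F991 → 3-byte form EF A6 91 at offsets 0–2.
U+102B7F → 4-byte form F4 82 AD BF at offsets 3–6.
Offset 5 falls in char 2's range; it's byte 3 of F4 82 AD BF = 0xAD.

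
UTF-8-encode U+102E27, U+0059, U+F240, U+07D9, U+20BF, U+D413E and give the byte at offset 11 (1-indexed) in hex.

1-indexed offset 11 is 0-indexed offset 10.
U+102E27 → 4-byte form F4 82 B8 A7 at offsets 0–3.
U+0059 → 1-byte form 59 at offsets 4–4.
U+F240 → 3-byte form EF 89 80 at offsets 5–7.
U+07D9 → 2-byte form DF 99 at offsets 8–9.
U+20BF → 3-byte form E2 82 BF at offsets 10–12.
Offset 10 falls in char 5's range; it's byte 1 of E2 82 BF = 0xE2.

0xE2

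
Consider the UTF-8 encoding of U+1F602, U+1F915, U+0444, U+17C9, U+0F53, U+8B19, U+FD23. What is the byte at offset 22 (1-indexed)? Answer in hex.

1-indexed offset 22 is 0-indexed offset 21.
U+1F602 → 4-byte form F0 9F 98 82 at offsets 0–3.
U+1F915 → 4-byte form F0 9F A4 95 at offsets 4–7.
U+0444 → 2-byte form D1 84 at offsets 8–9.
U+17C9 → 3-byte form E1 9F 89 at offsets 10–12.
U+0F53 → 3-byte form E0 BD 93 at offsets 13–15.
U+8B19 → 3-byte form E8 AC 99 at offsets 16–18.
U+FD23 → 3-byte form EF B4 A3 at offsets 19–21.
Offset 21 falls in char 7's range; it's byte 3 of EF B4 A3 = 0xA3.

0xA3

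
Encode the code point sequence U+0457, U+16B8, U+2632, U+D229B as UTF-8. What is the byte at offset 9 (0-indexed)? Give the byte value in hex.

U+0457 → 2-byte form D1 97 at offsets 0–1.
U+16B8 → 3-byte form E1 9A B8 at offsets 2–4.
U+2632 → 3-byte form E2 98 B2 at offsets 5–7.
U+D229B → 4-byte form F3 92 8A 9B at offsets 8–11.
Offset 9 falls in char 4's range; it's byte 2 of F3 92 8A 9B = 0x92.

0x92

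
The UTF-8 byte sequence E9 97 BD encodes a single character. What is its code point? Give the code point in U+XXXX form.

U+95FD

Leading byte 0xE9 = 11101001 matches 1110xxxx → 3-byte sequence.
Byte 1: 0xE9 = 11101001, payload 1001 (4 bits).
Byte 2: 0x97 = 10010111 (10xxxxxx ✓), payload 010111.
Byte 3: 0xBD = 10111101 (10xxxxxx ✓), payload 111101.
Concatenate: 1001010111111101 = 0x95FD (16 bits → U+95FD).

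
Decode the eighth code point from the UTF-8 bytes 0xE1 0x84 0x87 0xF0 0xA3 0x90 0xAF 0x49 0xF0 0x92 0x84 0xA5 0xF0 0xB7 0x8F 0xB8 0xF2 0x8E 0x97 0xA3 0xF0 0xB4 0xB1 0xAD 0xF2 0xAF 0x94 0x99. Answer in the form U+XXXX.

U+AF519

Offset 0: leading byte 0xE1 = 11100001 → 3-byte char #1 = E1 84 87.
Offset 3: leading byte 0xF0 = 11110000 → 4-byte char #2 = F0 A3 90 AF.
Offset 7: leading byte 0x49 = 01001001 → 1-byte char #3 = 49.
Offset 8: leading byte 0xF0 = 11110000 → 4-byte char #4 = F0 92 84 A5.
Offset 12: leading byte 0xF0 = 11110000 → 4-byte char #5 = F0 B7 8F B8.
Offset 16: leading byte 0xF2 = 11110010 → 4-byte char #6 = F2 8E 97 A3.
Offset 20: leading byte 0xF0 = 11110000 → 4-byte char #7 = F0 B4 B1 AD.
Offset 24: leading byte 0xF2 = 11110010 → 4-byte char #8 = F2 AF 94 99.
Leading byte 0xF2 = 11110010 matches 11110xxx → 4-byte sequence.
Byte 1: 0xF2 = 11110010, payload 010 (3 bits).
Byte 2: 0xAF = 10101111 (10xxxxxx ✓), payload 101111.
Byte 3: 0x94 = 10010100 (10xxxxxx ✓), payload 010100.
Byte 4: 0x99 = 10011001 (10xxxxxx ✓), payload 011001.
Concatenate: 010101111010100011001 = 0xAF519 (21 bits → U+AF519).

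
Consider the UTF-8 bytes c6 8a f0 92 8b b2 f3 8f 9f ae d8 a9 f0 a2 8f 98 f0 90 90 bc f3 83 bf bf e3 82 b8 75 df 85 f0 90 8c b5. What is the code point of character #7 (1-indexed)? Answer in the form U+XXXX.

Offset 0: leading byte 0xC6 = 11000110 → 2-byte char #1 = C6 8A.
Offset 2: leading byte 0xF0 = 11110000 → 4-byte char #2 = F0 92 8B B2.
Offset 6: leading byte 0xF3 = 11110011 → 4-byte char #3 = F3 8F 9F AE.
Offset 10: leading byte 0xD8 = 11011000 → 2-byte char #4 = D8 A9.
Offset 12: leading byte 0xF0 = 11110000 → 4-byte char #5 = F0 A2 8F 98.
Offset 16: leading byte 0xF0 = 11110000 → 4-byte char #6 = F0 90 90 BC.
Offset 20: leading byte 0xF3 = 11110011 → 4-byte char #7 = F3 83 BF BF.
Leading byte 0xF3 = 11110011 matches 11110xxx → 4-byte sequence.
Byte 1: 0xF3 = 11110011, payload 011 (3 bits).
Byte 2: 0x83 = 10000011 (10xxxxxx ✓), payload 000011.
Byte 3: 0xBF = 10111111 (10xxxxxx ✓), payload 111111.
Byte 4: 0xBF = 10111111 (10xxxxxx ✓), payload 111111.
Concatenate: 011000011111111111111 = 0xC3FFF (21 bits → U+C3FFF).

U+C3FFF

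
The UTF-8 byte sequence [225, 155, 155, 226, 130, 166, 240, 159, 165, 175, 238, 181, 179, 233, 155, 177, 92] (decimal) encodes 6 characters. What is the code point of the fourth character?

U+ED73

Offset 0: leading byte 0xE1 = 11100001 → 3-byte char #1 = E1 9B 9B.
Offset 3: leading byte 0xE2 = 11100010 → 3-byte char #2 = E2 82 A6.
Offset 6: leading byte 0xF0 = 11110000 → 4-byte char #3 = F0 9F A5 AF.
Offset 10: leading byte 0xEE = 11101110 → 3-byte char #4 = EE B5 B3.
Leading byte 0xEE = 11101110 matches 1110xxxx → 3-byte sequence.
Byte 1: 0xEE = 11101110, payload 1110 (4 bits).
Byte 2: 0xB5 = 10110101 (10xxxxxx ✓), payload 110101.
Byte 3: 0xB3 = 10110011 (10xxxxxx ✓), payload 110011.
Concatenate: 1110110101110011 = 0xED73 (16 bits → U+ED73).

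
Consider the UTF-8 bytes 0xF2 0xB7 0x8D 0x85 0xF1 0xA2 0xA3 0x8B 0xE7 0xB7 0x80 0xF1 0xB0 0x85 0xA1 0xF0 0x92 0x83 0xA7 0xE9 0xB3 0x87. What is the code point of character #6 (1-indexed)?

U+9CC7

Offset 0: leading byte 0xF2 = 11110010 → 4-byte char #1 = F2 B7 8D 85.
Offset 4: leading byte 0xF1 = 11110001 → 4-byte char #2 = F1 A2 A3 8B.
Offset 8: leading byte 0xE7 = 11100111 → 3-byte char #3 = E7 B7 80.
Offset 11: leading byte 0xF1 = 11110001 → 4-byte char #4 = F1 B0 85 A1.
Offset 15: leading byte 0xF0 = 11110000 → 4-byte char #5 = F0 92 83 A7.
Offset 19: leading byte 0xE9 = 11101001 → 3-byte char #6 = E9 B3 87.
Leading byte 0xE9 = 11101001 matches 1110xxxx → 3-byte sequence.
Byte 1: 0xE9 = 11101001, payload 1001 (4 bits).
Byte 2: 0xB3 = 10110011 (10xxxxxx ✓), payload 110011.
Byte 3: 0x87 = 10000111 (10xxxxxx ✓), payload 000111.
Concatenate: 1001110011000111 = 0x9CC7 (16 bits → U+9CC7).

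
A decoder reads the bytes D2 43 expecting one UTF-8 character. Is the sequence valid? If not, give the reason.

Leading byte 0xD2 = 11010010 → 2-byte form.
Byte 2 is 0x43 = 01000011, which is not 10xxxxxx — expected a continuation byte.

invalid (non-continuation byte where continuation expected)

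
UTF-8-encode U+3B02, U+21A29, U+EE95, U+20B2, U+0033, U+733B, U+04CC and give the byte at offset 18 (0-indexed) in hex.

U+3B02 → 3-byte form E3 AC 82 at offsets 0–2.
U+21A29 → 4-byte form F0 A1 A8 A9 at offsets 3–6.
U+EE95 → 3-byte form EE BA 95 at offsets 7–9.
U+20B2 → 3-byte form E2 82 B2 at offsets 10–12.
U+0033 → 1-byte form 33 at offsets 13–13.
U+733B → 3-byte form E7 8C BB at offsets 14–16.
U+04CC → 2-byte form D3 8C at offsets 17–18.
Offset 18 falls in char 7's range; it's byte 2 of D3 8C = 0x8C.

0x8C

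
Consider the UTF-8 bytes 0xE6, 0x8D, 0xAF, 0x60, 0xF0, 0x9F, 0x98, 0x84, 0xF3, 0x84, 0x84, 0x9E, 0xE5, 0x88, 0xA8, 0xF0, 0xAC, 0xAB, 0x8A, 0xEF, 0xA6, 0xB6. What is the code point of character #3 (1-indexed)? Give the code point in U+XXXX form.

U+1F604

Offset 0: leading byte 0xE6 = 11100110 → 3-byte char #1 = E6 8D AF.
Offset 3: leading byte 0x60 = 01100000 → 1-byte char #2 = 60.
Offset 4: leading byte 0xF0 = 11110000 → 4-byte char #3 = F0 9F 98 84.
Leading byte 0xF0 = 11110000 matches 11110xxx → 4-byte sequence.
Byte 1: 0xF0 = 11110000, payload 000 (3 bits).
Byte 2: 0x9F = 10011111 (10xxxxxx ✓), payload 011111.
Byte 3: 0x98 = 10011000 (10xxxxxx ✓), payload 011000.
Byte 4: 0x84 = 10000100 (10xxxxxx ✓), payload 000100.
Concatenate: 000011111011000000100 = 0x1F604 (21 bits → U+1F604).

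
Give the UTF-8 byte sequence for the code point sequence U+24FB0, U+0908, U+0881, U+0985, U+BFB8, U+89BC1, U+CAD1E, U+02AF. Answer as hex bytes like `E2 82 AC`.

F0 A4 BE B0 E0 A4 88 E0 A2 81 E0 A6 85 EB BE B8 F2 89 AF 81 F3 8A B4 9E CA AF

U+24FB0: 4-byte form → F0 A4 BE B0.
U+0908: 3-byte form → E0 A4 88.
U+0881: 3-byte form → E0 A2 81.
U+0985: 3-byte form → E0 A6 85.
U+BFB8: 3-byte form → EB BE B8.
U+89BC1: 4-byte form → F2 89 AF 81.
U+CAD1E: 4-byte form → F3 8A B4 9E.
U+02AF: 2-byte form → CA AF.
Concatenated (26 bytes): F0 A4 BE B0 E0 A4 88 E0 A2 81 E0 A6 85 EB BE B8 F2 89 AF 81 F3 8A B4 9E CA AF.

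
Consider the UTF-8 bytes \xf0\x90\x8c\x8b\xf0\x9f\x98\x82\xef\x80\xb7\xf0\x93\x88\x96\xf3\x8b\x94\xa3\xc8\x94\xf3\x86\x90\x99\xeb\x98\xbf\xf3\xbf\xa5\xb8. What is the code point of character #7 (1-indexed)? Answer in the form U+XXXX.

Offset 0: leading byte 0xF0 = 11110000 → 4-byte char #1 = F0 90 8C 8B.
Offset 4: leading byte 0xF0 = 11110000 → 4-byte char #2 = F0 9F 98 82.
Offset 8: leading byte 0xEF = 11101111 → 3-byte char #3 = EF 80 B7.
Offset 11: leading byte 0xF0 = 11110000 → 4-byte char #4 = F0 93 88 96.
Offset 15: leading byte 0xF3 = 11110011 → 4-byte char #5 = F3 8B 94 A3.
Offset 19: leading byte 0xC8 = 11001000 → 2-byte char #6 = C8 94.
Offset 21: leading byte 0xF3 = 11110011 → 4-byte char #7 = F3 86 90 99.
Leading byte 0xF3 = 11110011 matches 11110xxx → 4-byte sequence.
Byte 1: 0xF3 = 11110011, payload 011 (3 bits).
Byte 2: 0x86 = 10000110 (10xxxxxx ✓), payload 000110.
Byte 3: 0x90 = 10010000 (10xxxxxx ✓), payload 010000.
Byte 4: 0x99 = 10011001 (10xxxxxx ✓), payload 011001.
Concatenate: 011000110010000011001 = 0xC6419 (21 bits → U+C6419).

U+C6419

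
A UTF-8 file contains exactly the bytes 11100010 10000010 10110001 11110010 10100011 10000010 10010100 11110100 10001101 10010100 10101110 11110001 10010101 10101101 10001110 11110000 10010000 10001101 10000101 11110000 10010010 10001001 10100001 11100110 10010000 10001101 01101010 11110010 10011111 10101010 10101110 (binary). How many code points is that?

Byte at offset 0: 0xE2 = 11100010 → 3-byte char (#1). Advance 3.
Byte at offset 3: 0xF2 = 11110010 → 4-byte char (#2). Advance 4.
Byte at offset 7: 0xF4 = 11110100 → 4-byte char (#3). Advance 4.
Byte at offset 11: 0xF1 = 11110001 → 4-byte char (#4). Advance 4.
Byte at offset 15: 0xF0 = 11110000 → 4-byte char (#5). Advance 4.
Byte at offset 19: 0xF0 = 11110000 → 4-byte char (#6). Advance 4.
Byte at offset 23: 0xE6 = 11100110 → 3-byte char (#7). Advance 3.
Byte at offset 26: 0x6A = 01101010 → 1-byte char (#8). Advance 1.
Byte at offset 27: 0xF2 = 11110010 → 4-byte char (#9). Advance 4.
Reached end at offset 31 after 9 code points.

9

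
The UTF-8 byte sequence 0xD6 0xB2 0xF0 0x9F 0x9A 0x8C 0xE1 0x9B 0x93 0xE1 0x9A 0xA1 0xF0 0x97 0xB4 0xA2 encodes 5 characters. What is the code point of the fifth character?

U+17D22

Offset 0: leading byte 0xD6 = 11010110 → 2-byte char #1 = D6 B2.
Offset 2: leading byte 0xF0 = 11110000 → 4-byte char #2 = F0 9F 9A 8C.
Offset 6: leading byte 0xE1 = 11100001 → 3-byte char #3 = E1 9B 93.
Offset 9: leading byte 0xE1 = 11100001 → 3-byte char #4 = E1 9A A1.
Offset 12: leading byte 0xF0 = 11110000 → 4-byte char #5 = F0 97 B4 A2.
Leading byte 0xF0 = 11110000 matches 11110xxx → 4-byte sequence.
Byte 1: 0xF0 = 11110000, payload 000 (3 bits).
Byte 2: 0x97 = 10010111 (10xxxxxx ✓), payload 010111.
Byte 3: 0xB4 = 10110100 (10xxxxxx ✓), payload 110100.
Byte 4: 0xA2 = 10100010 (10xxxxxx ✓), payload 100010.
Concatenate: 000010111110100100010 = 0x17D22 (21 bits → U+17D22).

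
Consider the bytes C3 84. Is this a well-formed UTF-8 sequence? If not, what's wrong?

valid

Leading byte 0xC3 = 11000011 → 2-byte form.
Continuation bytes 0x84=10000100 all match 10xxxxxx.
Decoded value 0xC4 is ≥ 0x80 (shortest form) and not a surrogate.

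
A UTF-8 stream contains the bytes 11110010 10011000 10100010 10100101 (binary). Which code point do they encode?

U+988A5

Leading byte 0xF2 = 11110010 matches 11110xxx → 4-byte sequence.
Byte 1: 0xF2 = 11110010, payload 010 (3 bits).
Byte 2: 0x98 = 10011000 (10xxxxxx ✓), payload 011000.
Byte 3: 0xA2 = 10100010 (10xxxxxx ✓), payload 100010.
Byte 4: 0xA5 = 10100101 (10xxxxxx ✓), payload 100101.
Concatenate: 010011000100010100101 = 0x988A5 (21 bits → U+988A5).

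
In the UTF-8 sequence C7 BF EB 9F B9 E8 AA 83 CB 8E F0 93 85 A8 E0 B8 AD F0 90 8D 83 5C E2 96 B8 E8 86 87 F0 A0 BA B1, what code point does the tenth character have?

U+8187

Offset 0: leading byte 0xC7 = 11000111 → 2-byte char #1 = C7 BF.
Offset 2: leading byte 0xEB = 11101011 → 3-byte char #2 = EB 9F B9.
Offset 5: leading byte 0xE8 = 11101000 → 3-byte char #3 = E8 AA 83.
Offset 8: leading byte 0xCB = 11001011 → 2-byte char #4 = CB 8E.
Offset 10: leading byte 0xF0 = 11110000 → 4-byte char #5 = F0 93 85 A8.
Offset 14: leading byte 0xE0 = 11100000 → 3-byte char #6 = E0 B8 AD.
Offset 17: leading byte 0xF0 = 11110000 → 4-byte char #7 = F0 90 8D 83.
Offset 21: leading byte 0x5C = 01011100 → 1-byte char #8 = 5C.
Offset 22: leading byte 0xE2 = 11100010 → 3-byte char #9 = E2 96 B8.
Offset 25: leading byte 0xE8 = 11101000 → 3-byte char #10 = E8 86 87.
Leading byte 0xE8 = 11101000 matches 1110xxxx → 3-byte sequence.
Byte 1: 0xE8 = 11101000, payload 1000 (4 bits).
Byte 2: 0x86 = 10000110 (10xxxxxx ✓), payload 000110.
Byte 3: 0x87 = 10000111 (10xxxxxx ✓), payload 000111.
Concatenate: 1000000110000111 = 0x8187 (16 bits → U+8187).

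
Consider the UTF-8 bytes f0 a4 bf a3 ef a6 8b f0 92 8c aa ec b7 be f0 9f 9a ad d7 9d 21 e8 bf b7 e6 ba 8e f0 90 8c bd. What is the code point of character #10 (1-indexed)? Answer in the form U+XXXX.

Offset 0: leading byte 0xF0 = 11110000 → 4-byte char #1 = F0 A4 BF A3.
Offset 4: leading byte 0xEF = 11101111 → 3-byte char #2 = EF A6 8B.
Offset 7: leading byte 0xF0 = 11110000 → 4-byte char #3 = F0 92 8C AA.
Offset 11: leading byte 0xEC = 11101100 → 3-byte char #4 = EC B7 BE.
Offset 14: leading byte 0xF0 = 11110000 → 4-byte char #5 = F0 9F 9A AD.
Offset 18: leading byte 0xD7 = 11010111 → 2-byte char #6 = D7 9D.
Offset 20: leading byte 0x21 = 00100001 → 1-byte char #7 = 21.
Offset 21: leading byte 0xE8 = 11101000 → 3-byte char #8 = E8 BF B7.
Offset 24: leading byte 0xE6 = 11100110 → 3-byte char #9 = E6 BA 8E.
Offset 27: leading byte 0xF0 = 11110000 → 4-byte char #10 = F0 90 8C BD.
Leading byte 0xF0 = 11110000 matches 11110xxx → 4-byte sequence.
Byte 1: 0xF0 = 11110000, payload 000 (3 bits).
Byte 2: 0x90 = 10010000 (10xxxxxx ✓), payload 010000.
Byte 3: 0x8C = 10001100 (10xxxxxx ✓), payload 001100.
Byte 4: 0xBD = 10111101 (10xxxxxx ✓), payload 111101.
Concatenate: 000010000001100111101 = 0x1033D (21 bits → U+1033D).

U+1033D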